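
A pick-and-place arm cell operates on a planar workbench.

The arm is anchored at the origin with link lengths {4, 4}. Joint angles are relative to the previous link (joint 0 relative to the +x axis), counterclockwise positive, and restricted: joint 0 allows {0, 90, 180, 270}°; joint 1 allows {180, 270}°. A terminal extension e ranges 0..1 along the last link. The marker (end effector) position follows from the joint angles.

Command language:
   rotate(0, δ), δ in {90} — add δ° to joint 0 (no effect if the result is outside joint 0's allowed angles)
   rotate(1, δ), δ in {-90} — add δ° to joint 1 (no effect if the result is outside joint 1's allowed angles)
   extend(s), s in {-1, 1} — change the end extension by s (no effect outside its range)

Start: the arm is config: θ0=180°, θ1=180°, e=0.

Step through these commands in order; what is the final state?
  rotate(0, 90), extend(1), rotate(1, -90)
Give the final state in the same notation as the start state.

config: θ0=270°, θ1=180°, e=1

begin: config: θ0=180°, θ1=180°, e=0
[1] after rotate(0, 90): config: θ0=270°, θ1=180°, e=0
[2] after extend(1): config: θ0=270°, θ1=180°, e=1
[3] after rotate(1, -90): config: θ0=270°, θ1=180°, e=1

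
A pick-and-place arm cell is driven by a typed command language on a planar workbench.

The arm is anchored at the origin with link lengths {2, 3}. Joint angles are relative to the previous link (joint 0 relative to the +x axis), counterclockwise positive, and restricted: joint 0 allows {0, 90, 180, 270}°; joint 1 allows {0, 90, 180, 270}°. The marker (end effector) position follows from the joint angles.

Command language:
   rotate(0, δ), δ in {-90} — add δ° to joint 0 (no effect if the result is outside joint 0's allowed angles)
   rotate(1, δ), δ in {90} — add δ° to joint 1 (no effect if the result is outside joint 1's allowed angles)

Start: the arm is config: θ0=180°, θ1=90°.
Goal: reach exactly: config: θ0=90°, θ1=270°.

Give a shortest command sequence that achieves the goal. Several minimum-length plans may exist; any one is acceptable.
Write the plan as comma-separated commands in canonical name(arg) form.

initial: config: θ0=180°, θ1=90°
t=1 rotate(1, 90) ⇒ config: θ0=180°, θ1=180°
t=2 rotate(1, 90) ⇒ config: θ0=180°, θ1=270°
t=3 rotate(0, -90) ⇒ config: θ0=90°, θ1=270°
minimal: 3 command(s), checked below 3.

rotate(1, 90), rotate(1, 90), rotate(0, -90)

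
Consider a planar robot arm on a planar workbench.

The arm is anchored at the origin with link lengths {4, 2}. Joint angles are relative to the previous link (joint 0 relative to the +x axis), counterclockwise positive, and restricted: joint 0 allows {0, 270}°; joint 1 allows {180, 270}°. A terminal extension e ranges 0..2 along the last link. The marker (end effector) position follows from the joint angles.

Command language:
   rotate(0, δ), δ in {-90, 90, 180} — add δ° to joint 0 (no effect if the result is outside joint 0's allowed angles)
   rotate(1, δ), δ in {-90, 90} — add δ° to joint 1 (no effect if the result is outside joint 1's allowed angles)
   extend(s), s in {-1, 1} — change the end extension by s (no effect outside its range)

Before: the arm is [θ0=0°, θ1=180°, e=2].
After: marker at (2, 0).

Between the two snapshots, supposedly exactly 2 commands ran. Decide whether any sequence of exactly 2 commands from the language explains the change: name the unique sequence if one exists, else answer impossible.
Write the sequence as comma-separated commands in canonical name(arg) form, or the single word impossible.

initial: [θ0=0°, θ1=180°, e=2]
step 1 (extend(-1)): [θ0=0°, θ1=180°, e=1]
step 2 (extend(-1)): [θ0=0°, θ1=180°, e=0]
no other 2-command option fits: unique.

extend(-1), extend(-1)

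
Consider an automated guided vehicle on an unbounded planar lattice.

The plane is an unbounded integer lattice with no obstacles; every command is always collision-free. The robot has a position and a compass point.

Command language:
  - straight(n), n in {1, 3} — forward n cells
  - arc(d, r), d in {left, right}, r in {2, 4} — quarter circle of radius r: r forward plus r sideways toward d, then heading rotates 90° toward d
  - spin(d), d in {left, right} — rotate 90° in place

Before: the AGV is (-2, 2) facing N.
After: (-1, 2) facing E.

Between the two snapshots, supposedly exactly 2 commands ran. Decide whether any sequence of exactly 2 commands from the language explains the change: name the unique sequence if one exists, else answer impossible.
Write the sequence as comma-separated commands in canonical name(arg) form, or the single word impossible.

spin(right), straight(1)

key: position moved to (-1,2) AND the heading swung to E — translation plus rotation needed
begin: (-2, 2) facing N
t=1 spin(right) ⇒ (-2, 2) facing E
t=2 straight(1) ⇒ (-1, 2) facing E
no other 2-command option fits: unique.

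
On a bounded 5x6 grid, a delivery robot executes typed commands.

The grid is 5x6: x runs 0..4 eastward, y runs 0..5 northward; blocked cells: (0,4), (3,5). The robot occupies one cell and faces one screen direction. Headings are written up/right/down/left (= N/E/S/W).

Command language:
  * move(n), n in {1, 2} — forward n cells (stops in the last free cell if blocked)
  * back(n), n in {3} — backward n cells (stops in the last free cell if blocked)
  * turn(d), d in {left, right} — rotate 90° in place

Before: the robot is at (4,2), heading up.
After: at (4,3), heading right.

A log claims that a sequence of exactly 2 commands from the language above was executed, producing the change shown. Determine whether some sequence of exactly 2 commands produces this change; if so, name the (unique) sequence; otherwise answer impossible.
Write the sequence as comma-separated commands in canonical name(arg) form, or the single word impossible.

key: position moved to (4,3) AND the heading swung to E — translation plus rotation needed
from: at (4,2), heading up
t=1 move(1) ⇒ at (4,3), heading up
t=2 turn(right) ⇒ at (4,3), heading right
all 25 alternatives checked — unique.

move(1), turn(right)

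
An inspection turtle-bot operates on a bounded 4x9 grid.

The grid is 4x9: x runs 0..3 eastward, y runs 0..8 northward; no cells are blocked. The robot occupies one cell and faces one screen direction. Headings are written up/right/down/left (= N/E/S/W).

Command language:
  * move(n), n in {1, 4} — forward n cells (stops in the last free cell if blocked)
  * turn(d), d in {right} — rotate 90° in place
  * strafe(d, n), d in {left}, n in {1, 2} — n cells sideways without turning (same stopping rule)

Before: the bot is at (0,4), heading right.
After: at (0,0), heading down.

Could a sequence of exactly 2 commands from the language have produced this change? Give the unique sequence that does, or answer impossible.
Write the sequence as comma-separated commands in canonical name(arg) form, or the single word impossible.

turn(right), move(4)

key: position moved to (0,0) AND the heading swung to S — translation plus rotation needed
initial: at (0,4), heading right
1. turn(right) → at (0,4), heading down
2. move(4) → at (0,0), heading down
uniquely the one of 25 2-step routes that fits.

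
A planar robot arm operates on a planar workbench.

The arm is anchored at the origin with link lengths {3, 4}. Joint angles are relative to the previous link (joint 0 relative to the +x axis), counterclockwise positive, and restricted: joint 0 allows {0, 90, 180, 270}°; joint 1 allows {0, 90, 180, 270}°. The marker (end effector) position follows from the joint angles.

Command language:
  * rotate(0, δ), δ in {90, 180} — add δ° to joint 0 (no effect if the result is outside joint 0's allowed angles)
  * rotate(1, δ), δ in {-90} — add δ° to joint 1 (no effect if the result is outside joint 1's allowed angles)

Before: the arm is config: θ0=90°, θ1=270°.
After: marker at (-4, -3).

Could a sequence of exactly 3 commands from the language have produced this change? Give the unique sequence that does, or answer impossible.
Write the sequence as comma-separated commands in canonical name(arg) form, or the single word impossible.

rotate(0, 180), rotate(0, 180), rotate(0, 180)

begin: config: θ0=90°, θ1=270°
[1] after rotate(0, 180): config: θ0=270°, θ1=270°
[2] after rotate(0, 180): config: θ0=90°, θ1=270°
[3] after rotate(0, 180): config: θ0=270°, θ1=270°
no rival 3-sequence matches.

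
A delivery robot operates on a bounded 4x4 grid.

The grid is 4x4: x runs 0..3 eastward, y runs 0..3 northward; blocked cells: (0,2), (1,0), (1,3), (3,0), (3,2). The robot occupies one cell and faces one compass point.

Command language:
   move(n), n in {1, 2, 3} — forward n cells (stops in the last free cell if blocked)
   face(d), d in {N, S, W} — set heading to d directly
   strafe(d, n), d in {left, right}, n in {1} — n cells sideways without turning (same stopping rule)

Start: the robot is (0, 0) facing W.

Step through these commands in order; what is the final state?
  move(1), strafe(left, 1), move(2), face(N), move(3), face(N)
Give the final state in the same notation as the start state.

initial: (0, 0) facing W
1. move(1) → (0, 0) facing W
2. strafe(left, 1) → (0, 0) facing W
3. move(2) → (0, 0) facing W
4. face(N) → (0, 0) facing N
5. move(3) → (0, 1) facing N
6. face(N) → (0, 1) facing N

(0, 1) facing N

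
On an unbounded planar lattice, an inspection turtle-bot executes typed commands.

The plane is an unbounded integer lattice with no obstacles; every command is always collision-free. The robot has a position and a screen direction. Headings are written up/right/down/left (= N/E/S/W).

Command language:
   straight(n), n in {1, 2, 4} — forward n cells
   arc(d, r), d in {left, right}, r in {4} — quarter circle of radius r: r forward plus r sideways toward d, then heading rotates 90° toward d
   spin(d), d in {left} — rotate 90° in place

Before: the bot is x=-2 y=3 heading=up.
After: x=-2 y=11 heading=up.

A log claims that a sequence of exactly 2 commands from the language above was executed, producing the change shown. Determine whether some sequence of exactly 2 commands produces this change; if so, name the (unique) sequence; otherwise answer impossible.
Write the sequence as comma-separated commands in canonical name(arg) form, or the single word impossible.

key: still facing N at the end — nothing in the sequence rotates
begin: x=-2 y=3 heading=up
1. straight(4) → x=-2 y=7 heading=up
2. straight(4) → x=-2 y=11 heading=up
no rival 2-sequence matches.

straight(4), straight(4)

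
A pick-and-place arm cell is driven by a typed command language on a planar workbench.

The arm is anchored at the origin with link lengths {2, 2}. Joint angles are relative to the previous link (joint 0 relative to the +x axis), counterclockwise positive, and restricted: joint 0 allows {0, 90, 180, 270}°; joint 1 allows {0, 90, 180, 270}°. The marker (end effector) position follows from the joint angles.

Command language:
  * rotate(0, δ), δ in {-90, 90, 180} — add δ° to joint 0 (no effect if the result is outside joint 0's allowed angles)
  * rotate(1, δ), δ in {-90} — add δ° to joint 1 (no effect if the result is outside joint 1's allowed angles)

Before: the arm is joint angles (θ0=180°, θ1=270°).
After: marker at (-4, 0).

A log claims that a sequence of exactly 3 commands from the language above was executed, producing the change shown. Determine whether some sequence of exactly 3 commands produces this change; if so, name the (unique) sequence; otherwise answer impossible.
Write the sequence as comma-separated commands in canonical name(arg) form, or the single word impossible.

rotate(1, -90), rotate(1, -90), rotate(1, -90)

initial: joint angles (θ0=180°, θ1=270°)
step 1 (rotate(1, -90)): joint angles (θ0=180°, θ1=180°)
step 2 (rotate(1, -90)): joint angles (θ0=180°, θ1=90°)
step 3 (rotate(1, -90)): joint angles (θ0=180°, θ1=0°)
all 64 alternatives checked — unique.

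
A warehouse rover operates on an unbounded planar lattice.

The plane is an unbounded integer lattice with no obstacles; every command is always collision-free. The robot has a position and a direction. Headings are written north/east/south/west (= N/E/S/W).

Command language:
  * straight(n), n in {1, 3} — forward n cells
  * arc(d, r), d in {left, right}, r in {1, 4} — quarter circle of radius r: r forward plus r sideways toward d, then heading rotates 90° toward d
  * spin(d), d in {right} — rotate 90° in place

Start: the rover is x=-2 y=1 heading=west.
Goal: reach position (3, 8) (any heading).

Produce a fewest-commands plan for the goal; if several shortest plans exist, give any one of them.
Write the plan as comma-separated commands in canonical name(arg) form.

start: x=-2 y=1 heading=west
1. arc(right, 1) → x=-3 y=2 heading=north
2. arc(right, 4) → x=1 y=6 heading=east
3. arc(left, 1) → x=2 y=7 heading=north
4. arc(right, 1) → x=3 y=8 heading=east
minimal: 4 command(s), checked below 4.

arc(right, 1), arc(right, 4), arc(left, 1), arc(right, 1)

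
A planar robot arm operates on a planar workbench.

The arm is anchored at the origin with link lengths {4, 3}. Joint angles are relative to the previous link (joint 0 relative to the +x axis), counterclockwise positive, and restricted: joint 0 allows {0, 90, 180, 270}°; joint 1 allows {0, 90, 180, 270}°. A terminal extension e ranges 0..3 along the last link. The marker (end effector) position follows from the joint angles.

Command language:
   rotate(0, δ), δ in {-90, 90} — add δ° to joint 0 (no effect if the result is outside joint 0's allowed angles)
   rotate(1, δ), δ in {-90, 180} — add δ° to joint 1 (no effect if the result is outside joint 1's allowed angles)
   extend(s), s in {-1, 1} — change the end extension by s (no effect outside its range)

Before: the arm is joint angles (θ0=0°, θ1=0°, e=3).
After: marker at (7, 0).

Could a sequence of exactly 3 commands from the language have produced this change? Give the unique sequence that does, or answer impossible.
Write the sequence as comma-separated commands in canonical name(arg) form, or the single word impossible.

t0: joint angles (θ0=0°, θ1=0°, e=3)
[1] after extend(-1): joint angles (θ0=0°, θ1=0°, e=2)
[2] after extend(-1): joint angles (θ0=0°, θ1=0°, e=1)
[3] after extend(-1): joint angles (θ0=0°, θ1=0°, e=0)
all 216 alternatives checked — unique.

extend(-1), extend(-1), extend(-1)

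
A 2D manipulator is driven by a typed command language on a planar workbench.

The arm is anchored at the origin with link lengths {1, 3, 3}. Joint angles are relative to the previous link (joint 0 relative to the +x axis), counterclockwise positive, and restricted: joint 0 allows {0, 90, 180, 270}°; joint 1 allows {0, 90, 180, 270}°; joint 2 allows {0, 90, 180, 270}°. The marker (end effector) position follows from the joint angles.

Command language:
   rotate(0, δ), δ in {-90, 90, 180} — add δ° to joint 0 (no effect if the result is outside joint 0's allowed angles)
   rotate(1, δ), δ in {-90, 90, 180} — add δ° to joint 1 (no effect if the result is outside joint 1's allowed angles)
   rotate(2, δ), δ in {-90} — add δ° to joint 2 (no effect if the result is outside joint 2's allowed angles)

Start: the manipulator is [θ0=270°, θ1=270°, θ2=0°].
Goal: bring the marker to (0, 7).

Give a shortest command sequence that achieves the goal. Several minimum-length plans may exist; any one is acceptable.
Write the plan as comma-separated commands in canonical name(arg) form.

t0: [θ0=270°, θ1=270°, θ2=0°]
step 1 (rotate(0, 180)): [θ0=90°, θ1=270°, θ2=0°]
step 2 (rotate(1, 90)): [θ0=90°, θ1=0°, θ2=0°]
shorter routes all fall short; 2 is best.

rotate(0, 180), rotate(1, 90)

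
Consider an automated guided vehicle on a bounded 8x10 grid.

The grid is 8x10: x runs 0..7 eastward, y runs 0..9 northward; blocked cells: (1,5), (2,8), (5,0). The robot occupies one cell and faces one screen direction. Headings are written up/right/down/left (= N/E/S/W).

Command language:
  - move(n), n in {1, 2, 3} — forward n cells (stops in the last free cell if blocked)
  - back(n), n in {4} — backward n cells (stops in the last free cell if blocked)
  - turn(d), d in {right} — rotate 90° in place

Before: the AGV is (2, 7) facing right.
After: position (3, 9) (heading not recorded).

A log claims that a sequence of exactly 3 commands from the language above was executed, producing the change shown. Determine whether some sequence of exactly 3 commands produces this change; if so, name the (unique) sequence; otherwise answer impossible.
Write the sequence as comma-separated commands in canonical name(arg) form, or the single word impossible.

move(1), turn(right), back(4)

key: running back(4) before move(1) would end elsewhere — order is forced
begin: (2, 7) facing right
1. move(1) → (3, 7) facing right
2. turn(right) → (3, 7) facing down
3. back(4) → (3, 9) facing down
no rival 3-sequence matches.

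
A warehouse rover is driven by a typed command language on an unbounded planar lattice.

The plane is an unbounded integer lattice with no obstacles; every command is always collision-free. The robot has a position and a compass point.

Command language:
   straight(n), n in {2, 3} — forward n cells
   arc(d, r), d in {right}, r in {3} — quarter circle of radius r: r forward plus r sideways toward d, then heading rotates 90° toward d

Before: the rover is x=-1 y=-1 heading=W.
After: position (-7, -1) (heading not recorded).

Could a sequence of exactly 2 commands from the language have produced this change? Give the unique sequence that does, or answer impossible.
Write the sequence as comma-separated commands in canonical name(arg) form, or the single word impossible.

t0: x=-1 y=-1 heading=W
[1] after straight(3): x=-4 y=-1 heading=W
[2] after straight(3): x=-7 y=-1 heading=W
all 9 alternatives checked — unique.

straight(3), straight(3)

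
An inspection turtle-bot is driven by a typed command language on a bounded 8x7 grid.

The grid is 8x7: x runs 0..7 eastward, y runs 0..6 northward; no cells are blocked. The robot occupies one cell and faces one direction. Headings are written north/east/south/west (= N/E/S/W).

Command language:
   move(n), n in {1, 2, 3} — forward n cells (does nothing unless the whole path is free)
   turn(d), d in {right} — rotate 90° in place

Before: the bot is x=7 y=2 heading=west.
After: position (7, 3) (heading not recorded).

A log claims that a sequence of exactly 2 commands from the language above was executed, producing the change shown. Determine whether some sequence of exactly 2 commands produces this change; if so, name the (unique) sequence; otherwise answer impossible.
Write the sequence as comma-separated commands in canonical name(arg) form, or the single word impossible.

key: running move(1) before turn(right) would end elsewhere — order is forced
begin: x=7 y=2 heading=west
t=1 turn(right) ⇒ x=7 y=2 heading=north
t=2 move(1) ⇒ x=7 y=3 heading=north
all 16 alternatives checked — unique.

turn(right), move(1)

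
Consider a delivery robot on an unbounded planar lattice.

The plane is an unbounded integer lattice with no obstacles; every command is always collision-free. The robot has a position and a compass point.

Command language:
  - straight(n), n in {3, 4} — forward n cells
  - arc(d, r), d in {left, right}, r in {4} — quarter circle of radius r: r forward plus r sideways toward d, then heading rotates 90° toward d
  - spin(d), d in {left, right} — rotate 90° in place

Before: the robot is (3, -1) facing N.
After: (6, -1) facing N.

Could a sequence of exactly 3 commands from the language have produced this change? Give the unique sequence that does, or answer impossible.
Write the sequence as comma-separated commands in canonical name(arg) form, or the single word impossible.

key: heading stays N — rotations cancel among the 3 commands
initial: (3, -1) facing N
[1] after spin(right): (3, -1) facing E
[2] after straight(3): (6, -1) facing E
[3] after spin(left): (6, -1) facing N
uniquely the one of 216 3-step routes that fits.

spin(right), straight(3), spin(left)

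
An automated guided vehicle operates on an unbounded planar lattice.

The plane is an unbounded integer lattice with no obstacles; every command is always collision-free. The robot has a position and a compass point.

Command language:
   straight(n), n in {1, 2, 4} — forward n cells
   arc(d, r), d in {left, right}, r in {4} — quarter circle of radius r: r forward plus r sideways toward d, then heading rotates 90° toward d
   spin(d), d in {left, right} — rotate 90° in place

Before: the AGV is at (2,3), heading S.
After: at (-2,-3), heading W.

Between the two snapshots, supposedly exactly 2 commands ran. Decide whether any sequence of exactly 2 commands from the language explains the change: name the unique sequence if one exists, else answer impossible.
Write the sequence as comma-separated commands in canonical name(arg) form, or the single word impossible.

key: cell and facing (now W) both changed — the 2 commands mix motion and turning
begin: at (2,3), heading S
step 1 (straight(2)): at (2,1), heading S
step 2 (arc(right, 4)): at (-2,-3), heading W
no other 2-command option fits: unique.

straight(2), arc(right, 4)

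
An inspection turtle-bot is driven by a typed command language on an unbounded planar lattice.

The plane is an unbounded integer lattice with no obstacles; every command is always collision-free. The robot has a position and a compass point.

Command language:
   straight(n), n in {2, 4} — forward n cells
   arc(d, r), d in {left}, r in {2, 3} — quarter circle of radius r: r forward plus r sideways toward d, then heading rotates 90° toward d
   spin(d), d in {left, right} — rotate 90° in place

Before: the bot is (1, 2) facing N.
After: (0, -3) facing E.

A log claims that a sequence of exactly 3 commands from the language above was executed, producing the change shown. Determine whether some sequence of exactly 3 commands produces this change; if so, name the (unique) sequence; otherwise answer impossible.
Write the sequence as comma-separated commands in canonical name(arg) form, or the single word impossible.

spin(left), arc(left, 3), arc(left, 2)

key: running arc(left, 2) before spin(left) would end elsewhere — order is forced
from: (1, 2) facing N
step 1 (spin(left)): (1, 2) facing W
step 2 (arc(left, 3)): (-2, -1) facing S
step 3 (arc(left, 2)): (0, -3) facing E
no rival 3-sequence matches.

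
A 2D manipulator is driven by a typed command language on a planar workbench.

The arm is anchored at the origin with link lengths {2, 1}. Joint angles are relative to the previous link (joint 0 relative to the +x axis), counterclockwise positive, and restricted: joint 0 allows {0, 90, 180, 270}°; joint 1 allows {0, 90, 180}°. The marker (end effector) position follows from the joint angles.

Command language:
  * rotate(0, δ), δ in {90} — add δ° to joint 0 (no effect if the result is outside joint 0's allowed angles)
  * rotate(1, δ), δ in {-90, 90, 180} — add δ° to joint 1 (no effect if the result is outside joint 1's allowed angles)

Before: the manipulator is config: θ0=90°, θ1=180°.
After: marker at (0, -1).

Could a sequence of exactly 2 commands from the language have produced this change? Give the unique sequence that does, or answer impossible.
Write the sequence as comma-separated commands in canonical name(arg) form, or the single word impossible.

initial: config: θ0=90°, θ1=180°
step 1 (rotate(0, 90)): config: θ0=180°, θ1=180°
step 2 (rotate(0, 90)): config: θ0=270°, θ1=180°
no rival 2-sequence matches.

rotate(0, 90), rotate(0, 90)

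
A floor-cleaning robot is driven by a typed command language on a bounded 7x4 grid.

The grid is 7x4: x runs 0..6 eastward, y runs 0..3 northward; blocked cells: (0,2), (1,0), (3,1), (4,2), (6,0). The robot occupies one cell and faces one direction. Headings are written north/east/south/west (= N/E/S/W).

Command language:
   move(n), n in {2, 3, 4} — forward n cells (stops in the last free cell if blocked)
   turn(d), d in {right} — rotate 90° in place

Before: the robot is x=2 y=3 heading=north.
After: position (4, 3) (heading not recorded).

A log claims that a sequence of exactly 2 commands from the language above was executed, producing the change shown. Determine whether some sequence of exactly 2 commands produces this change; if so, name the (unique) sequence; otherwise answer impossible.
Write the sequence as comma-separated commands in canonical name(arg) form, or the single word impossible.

key: running move(2) before turn(right) would end elsewhere — order is forced
initial: x=2 y=3 heading=north
[1] after turn(right): x=2 y=3 heading=east
[2] after move(2): x=4 y=3 heading=east
uniquely the one of 16 2-step routes that fits.

turn(right), move(2)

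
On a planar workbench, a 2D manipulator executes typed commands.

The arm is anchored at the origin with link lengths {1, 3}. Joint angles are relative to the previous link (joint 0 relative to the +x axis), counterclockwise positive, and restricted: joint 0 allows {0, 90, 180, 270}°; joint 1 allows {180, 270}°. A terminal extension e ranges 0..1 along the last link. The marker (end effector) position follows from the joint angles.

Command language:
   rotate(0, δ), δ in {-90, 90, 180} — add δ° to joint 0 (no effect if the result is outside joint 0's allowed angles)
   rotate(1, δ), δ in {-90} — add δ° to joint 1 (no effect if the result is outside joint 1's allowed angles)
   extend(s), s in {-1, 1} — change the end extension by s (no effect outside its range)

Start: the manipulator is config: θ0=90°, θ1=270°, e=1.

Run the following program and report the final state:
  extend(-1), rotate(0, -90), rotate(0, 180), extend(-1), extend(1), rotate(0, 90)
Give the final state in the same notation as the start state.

config: θ0=270°, θ1=270°, e=1

initial: config: θ0=90°, θ1=270°, e=1
[1] after extend(-1): config: θ0=90°, θ1=270°, e=0
[2] after rotate(0, -90): config: θ0=0°, θ1=270°, e=0
[3] after rotate(0, 180): config: θ0=180°, θ1=270°, e=0
[4] after extend(-1): config: θ0=180°, θ1=270°, e=0
[5] after extend(1): config: θ0=180°, θ1=270°, e=1
[6] after rotate(0, 90): config: θ0=270°, θ1=270°, e=1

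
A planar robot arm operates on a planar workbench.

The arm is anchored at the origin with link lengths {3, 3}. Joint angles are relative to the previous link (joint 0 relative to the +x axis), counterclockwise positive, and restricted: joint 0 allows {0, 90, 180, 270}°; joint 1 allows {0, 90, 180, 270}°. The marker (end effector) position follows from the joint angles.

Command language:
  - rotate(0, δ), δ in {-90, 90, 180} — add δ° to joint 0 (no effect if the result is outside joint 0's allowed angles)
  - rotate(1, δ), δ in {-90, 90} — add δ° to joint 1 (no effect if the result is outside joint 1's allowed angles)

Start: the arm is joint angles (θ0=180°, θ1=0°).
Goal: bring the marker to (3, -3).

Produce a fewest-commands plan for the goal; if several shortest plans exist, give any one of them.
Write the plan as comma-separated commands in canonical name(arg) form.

start: joint angles (θ0=180°, θ1=0°)
step 1 (rotate(1, 90)): joint angles (θ0=180°, θ1=90°)
step 2 (rotate(0, 90)): joint angles (θ0=270°, θ1=90°)
nothing shorter than 2 reaches the goal.

rotate(1, 90), rotate(0, 90)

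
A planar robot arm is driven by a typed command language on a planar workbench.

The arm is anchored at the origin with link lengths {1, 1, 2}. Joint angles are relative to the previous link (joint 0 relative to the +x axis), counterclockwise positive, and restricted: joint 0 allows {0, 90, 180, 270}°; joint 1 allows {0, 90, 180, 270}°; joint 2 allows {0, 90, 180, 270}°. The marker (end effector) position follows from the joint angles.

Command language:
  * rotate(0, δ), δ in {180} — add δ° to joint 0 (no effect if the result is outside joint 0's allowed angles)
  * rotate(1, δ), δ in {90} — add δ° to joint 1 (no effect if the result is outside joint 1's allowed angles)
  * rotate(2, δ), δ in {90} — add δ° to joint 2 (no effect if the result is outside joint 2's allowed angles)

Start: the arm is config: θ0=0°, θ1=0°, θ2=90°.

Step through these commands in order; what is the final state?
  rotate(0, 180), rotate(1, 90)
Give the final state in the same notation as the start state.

initial: config: θ0=0°, θ1=0°, θ2=90°
1. rotate(0, 180) → config: θ0=180°, θ1=0°, θ2=90°
2. rotate(1, 90) → config: θ0=180°, θ1=90°, θ2=90°

config: θ0=180°, θ1=90°, θ2=90°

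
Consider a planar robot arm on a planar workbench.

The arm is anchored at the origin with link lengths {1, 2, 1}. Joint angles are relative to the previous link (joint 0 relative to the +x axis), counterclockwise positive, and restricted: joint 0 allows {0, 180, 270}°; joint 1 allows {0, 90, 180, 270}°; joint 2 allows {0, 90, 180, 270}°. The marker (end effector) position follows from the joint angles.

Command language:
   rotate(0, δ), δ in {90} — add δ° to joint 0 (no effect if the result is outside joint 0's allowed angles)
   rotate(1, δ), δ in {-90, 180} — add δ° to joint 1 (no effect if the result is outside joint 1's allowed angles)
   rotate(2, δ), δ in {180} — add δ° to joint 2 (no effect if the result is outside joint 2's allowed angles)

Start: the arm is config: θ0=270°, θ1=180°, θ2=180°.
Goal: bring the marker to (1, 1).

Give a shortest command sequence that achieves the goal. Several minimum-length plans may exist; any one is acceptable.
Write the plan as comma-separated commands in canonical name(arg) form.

initial: config: θ0=270°, θ1=180°, θ2=180°
[1] after rotate(1, -90): config: θ0=270°, θ1=90°, θ2=180°
[2] after rotate(0, 90): config: θ0=0°, θ1=90°, θ2=180°
nothing shorter than 2 reaches the goal.

rotate(1, -90), rotate(0, 90)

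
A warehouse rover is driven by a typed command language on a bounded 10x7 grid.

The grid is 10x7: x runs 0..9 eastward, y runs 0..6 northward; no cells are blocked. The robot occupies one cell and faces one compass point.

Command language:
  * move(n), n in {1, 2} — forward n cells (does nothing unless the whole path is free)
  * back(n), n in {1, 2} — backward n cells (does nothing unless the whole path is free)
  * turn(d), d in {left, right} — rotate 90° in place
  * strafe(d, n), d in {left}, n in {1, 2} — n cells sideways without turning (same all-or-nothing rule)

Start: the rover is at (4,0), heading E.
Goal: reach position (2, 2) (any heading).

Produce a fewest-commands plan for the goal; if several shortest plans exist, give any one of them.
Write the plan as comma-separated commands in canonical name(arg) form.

strafe(left, 2), back(2)

initial: at (4,0), heading E
1. strafe(left, 2) → at (4,2), heading E
2. back(2) → at (2,2), heading E
nothing shorter than 2 reaches the goal.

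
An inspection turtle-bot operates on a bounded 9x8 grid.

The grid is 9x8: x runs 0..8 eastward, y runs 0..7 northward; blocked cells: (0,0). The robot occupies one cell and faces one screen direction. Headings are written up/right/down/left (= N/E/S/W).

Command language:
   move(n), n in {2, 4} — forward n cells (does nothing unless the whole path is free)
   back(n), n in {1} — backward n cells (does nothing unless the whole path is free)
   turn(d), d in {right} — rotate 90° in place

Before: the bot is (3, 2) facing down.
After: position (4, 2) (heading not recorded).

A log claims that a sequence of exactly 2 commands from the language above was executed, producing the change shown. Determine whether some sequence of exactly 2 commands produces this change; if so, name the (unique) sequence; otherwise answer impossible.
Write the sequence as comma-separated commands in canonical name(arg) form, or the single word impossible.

key: order matters: swapping turn(right) and back(1) lands elsewhere
start: (3, 2) facing down
1. turn(right) → (3, 2) facing left
2. back(1) → (4, 2) facing left
uniquely the one of 16 2-step routes that fits.

turn(right), back(1)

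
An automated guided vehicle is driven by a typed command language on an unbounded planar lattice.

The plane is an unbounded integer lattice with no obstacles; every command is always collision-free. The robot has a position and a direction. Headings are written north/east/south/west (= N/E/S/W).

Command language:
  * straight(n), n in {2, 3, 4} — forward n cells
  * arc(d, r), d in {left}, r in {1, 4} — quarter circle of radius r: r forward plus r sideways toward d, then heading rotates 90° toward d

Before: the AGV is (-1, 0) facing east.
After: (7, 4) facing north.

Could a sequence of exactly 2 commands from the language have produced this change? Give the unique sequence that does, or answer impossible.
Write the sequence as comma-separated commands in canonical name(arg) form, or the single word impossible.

key: cell and facing (now N) both changed — the 2 commands mix motion and turning
initial: (-1, 0) facing east
step 1 (straight(4)): (3, 0) facing east
step 2 (arc(left, 4)): (7, 4) facing north
uniquely the one of 25 2-step routes that fits.

straight(4), arc(left, 4)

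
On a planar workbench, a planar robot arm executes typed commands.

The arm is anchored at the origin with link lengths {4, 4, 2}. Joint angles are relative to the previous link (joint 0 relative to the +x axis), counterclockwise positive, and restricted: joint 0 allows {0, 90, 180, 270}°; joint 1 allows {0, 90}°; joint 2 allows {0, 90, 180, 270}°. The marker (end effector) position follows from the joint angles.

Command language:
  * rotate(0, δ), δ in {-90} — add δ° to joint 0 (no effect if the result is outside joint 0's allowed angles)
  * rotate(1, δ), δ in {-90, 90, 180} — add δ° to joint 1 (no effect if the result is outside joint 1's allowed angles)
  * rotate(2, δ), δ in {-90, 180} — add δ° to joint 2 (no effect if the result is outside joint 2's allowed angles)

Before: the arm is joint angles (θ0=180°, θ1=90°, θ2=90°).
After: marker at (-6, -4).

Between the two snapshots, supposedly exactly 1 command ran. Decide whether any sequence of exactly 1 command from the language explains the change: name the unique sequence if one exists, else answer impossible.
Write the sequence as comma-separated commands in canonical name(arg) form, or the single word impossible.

start: joint angles (θ0=180°, θ1=90°, θ2=90°)
t=1 rotate(2, 180) ⇒ joint angles (θ0=180°, θ1=90°, θ2=270°)
uniquely the one of 6 1-step routes that fits.

rotate(2, 180)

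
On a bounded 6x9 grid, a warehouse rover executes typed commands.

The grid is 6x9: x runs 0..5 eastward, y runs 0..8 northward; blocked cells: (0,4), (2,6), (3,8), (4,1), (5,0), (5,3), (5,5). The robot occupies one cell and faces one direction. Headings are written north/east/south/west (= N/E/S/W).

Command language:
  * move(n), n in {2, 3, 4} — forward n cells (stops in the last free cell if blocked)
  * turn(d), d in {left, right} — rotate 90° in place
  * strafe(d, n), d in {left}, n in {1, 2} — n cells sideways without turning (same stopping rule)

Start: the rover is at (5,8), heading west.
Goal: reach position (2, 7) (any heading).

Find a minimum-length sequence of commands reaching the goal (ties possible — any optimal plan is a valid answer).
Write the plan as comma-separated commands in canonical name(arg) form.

strafe(left, 1), move(3)

begin: at (5,8), heading west
[1] after strafe(left, 1): at (5,7), heading west
[2] after move(3): at (2,7), heading west
nothing shorter than 2 reaches the goal.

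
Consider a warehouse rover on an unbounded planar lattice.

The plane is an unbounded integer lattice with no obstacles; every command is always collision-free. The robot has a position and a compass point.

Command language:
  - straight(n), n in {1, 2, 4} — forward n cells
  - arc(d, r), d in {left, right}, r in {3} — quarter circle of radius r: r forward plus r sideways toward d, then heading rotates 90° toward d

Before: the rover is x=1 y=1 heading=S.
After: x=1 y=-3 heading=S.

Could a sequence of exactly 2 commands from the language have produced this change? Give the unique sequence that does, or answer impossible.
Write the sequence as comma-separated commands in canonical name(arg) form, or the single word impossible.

key: heading stays S — no command in the sequence turns
from: x=1 y=1 heading=S
step 1 (straight(2)): x=1 y=-1 heading=S
step 2 (straight(2)): x=1 y=-3 heading=S
no other 2-command option fits: unique.

straight(2), straight(2)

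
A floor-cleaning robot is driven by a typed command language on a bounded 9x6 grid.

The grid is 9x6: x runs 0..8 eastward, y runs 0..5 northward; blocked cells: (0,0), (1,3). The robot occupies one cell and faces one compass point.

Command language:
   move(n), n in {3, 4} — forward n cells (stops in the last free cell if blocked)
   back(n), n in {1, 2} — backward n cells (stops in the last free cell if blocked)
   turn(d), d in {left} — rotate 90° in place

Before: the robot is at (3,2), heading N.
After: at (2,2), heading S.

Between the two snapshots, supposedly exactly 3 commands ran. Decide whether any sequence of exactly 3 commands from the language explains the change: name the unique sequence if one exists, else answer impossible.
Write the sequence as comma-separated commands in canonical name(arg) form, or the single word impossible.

impossible

all 125 sequences checked — none match.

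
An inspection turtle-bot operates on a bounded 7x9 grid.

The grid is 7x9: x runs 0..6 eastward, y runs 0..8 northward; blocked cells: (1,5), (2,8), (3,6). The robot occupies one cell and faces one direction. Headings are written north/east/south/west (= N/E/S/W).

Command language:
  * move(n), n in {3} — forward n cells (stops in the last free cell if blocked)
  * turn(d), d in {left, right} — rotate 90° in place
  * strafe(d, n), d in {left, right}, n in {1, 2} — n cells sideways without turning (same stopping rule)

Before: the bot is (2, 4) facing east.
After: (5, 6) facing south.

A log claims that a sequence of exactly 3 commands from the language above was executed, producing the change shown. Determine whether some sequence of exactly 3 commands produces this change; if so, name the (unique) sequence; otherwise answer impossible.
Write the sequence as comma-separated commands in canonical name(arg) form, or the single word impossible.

move(3), strafe(left, 2), turn(right)

key: order matters: swapping move(3) and turn(right) lands elsewhere
begin: (2, 4) facing east
t=1 move(3) ⇒ (5, 4) facing east
t=2 strafe(left, 2) ⇒ (5, 6) facing east
t=3 turn(right) ⇒ (5, 6) facing south
all 343 alternatives checked — unique.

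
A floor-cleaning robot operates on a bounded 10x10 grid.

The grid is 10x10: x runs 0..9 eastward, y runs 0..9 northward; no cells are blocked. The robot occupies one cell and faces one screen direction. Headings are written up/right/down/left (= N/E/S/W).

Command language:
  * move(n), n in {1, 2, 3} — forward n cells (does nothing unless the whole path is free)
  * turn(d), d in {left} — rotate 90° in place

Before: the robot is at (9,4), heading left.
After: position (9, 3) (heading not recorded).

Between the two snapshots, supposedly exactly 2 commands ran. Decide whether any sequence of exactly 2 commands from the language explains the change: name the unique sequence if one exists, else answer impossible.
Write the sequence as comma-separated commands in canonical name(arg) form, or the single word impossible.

turn(left), move(1)

key: running move(1) before turn(left) would end elsewhere — order is forced
start: at (9,4), heading left
[1] after turn(left): at (9,4), heading down
[2] after move(1): at (9,3), heading down
no rival 2-sequence matches.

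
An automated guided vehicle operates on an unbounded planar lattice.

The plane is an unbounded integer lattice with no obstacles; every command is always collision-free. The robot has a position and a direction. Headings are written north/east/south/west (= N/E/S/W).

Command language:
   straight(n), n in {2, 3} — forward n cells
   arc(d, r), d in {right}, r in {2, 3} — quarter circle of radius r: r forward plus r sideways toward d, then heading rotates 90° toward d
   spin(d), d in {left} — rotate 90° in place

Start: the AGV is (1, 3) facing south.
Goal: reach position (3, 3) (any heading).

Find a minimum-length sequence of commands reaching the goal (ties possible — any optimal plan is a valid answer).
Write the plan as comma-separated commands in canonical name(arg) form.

initial: (1, 3) facing south
t=1 spin(left) ⇒ (1, 3) facing east
t=2 straight(2) ⇒ (3, 3) facing east
nothing shorter than 2 reaches the goal.

spin(left), straight(2)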